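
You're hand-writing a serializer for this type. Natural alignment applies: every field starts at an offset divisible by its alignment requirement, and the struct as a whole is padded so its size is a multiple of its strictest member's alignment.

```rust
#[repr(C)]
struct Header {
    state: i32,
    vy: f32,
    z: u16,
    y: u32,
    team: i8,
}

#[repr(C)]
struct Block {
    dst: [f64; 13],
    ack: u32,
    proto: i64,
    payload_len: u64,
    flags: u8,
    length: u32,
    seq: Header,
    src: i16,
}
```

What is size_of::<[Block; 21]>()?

3360

Header: @0: state [4B, align 4] → 4; @4: vy [4B, align 4] → 8; @8: z [2B, align 2] → 10; +2 pad (align 4); @12: y [4B, align 4] → 16; @16: team [1B, align 1] → 17; +3 tail pad (align 4); size 20, align 4
@0: dst [104B, align 8] → 104
@104: ack [4B, align 4] → 108
+4 pad (align 8)
@112: proto [8B, align 8] → 120
@120: payload_len [8B, align 8] → 128
@128: flags [1B, align 1] → 129
+3 pad (align 4)
@132: length [4B, align 4] → 136
@136: seq [20B, align 4] → 156
@156: src [2B, align 2] → 158
+2 tail pad (align 8)
size 160, align 8
array of 21: 21 × 160 = 3360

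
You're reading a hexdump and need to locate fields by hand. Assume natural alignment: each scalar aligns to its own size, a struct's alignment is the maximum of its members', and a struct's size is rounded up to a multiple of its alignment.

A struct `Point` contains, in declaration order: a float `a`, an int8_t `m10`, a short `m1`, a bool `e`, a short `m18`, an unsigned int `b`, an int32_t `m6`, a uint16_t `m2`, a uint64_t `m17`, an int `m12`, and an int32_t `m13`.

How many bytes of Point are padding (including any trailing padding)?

a at 0 (size 4, align 4) → ends 4
m10 at 4 (size 1, align 1) → ends 5
pad 1 to align 2 for m1
m1 at 6 (size 2, align 2) → ends 8
e at 8 (size 1, align 1) → ends 9
pad 1 to align 2 for m18
m18 at 10 (size 2, align 2) → ends 12
b at 12 (size 4, align 4) → ends 16
m6 at 16 (size 4, align 4) → ends 20
m2 at 20 (size 2, align 2) → ends 22
pad 2 to align 8 for m17
m17 at 24 (size 8, align 8) → ends 32
m12 at 32 (size 4, align 4) → ends 36
m13 at 36 (size 4, align 4) → ends 40
total 40 bytes, alignment 8
data bytes 36, size 40 → padding 4

4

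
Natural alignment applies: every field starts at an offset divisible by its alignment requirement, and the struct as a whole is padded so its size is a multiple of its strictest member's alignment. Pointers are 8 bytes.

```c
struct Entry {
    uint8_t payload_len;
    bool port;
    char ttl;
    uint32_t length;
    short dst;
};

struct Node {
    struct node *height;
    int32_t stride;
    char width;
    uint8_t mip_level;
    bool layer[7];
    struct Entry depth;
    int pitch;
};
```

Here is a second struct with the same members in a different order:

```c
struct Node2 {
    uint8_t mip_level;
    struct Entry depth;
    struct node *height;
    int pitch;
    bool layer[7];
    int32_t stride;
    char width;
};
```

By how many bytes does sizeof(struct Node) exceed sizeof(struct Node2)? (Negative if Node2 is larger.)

Entry: payload_len at 0 (size 1, align 1) → ends 1; port at 1 (size 1, align 1) → ends 2; ttl at 2 (size 1, align 1) → ends 3; pad 1 to align 4 for length; length at 4 (size 4, align 4) → ends 8; dst at 8 (size 2, align 2) → ends 10; tail pad 2 to reach multiple of 4; total 12 bytes, alignment 4
height at 0 (size 8, align 8) → ends 8
stride at 8 (size 4, align 4) → ends 12
width at 12 (size 1, align 1) → ends 13
mip_level at 13 (size 1, align 1) → ends 14
layer at 14 (size 7, align 1) → ends 21
pad 3 to align 4 for depth
depth at 24 (size 12, align 4) → ends 36
pitch at 36 (size 4, align 4) → ends 40
total 40 bytes, alignment 8
— Node2 —
mip_level at 0 (size 1, align 1) → ends 1
pad 3 to align 4 for depth
depth at 4 (size 12, align 4) → ends 16
height at 16 (size 8, align 8) → ends 24
pitch at 24 (size 4, align 4) → ends 28
layer at 28 (size 7, align 1) → ends 35
pad 1 to align 4 for stride
stride at 36 (size 4, align 4) → ends 40
width at 40 (size 1, align 1) → ends 41
tail pad 7 to reach multiple of 8
total 48 bytes, alignment 8
40 − 48 = -8

-8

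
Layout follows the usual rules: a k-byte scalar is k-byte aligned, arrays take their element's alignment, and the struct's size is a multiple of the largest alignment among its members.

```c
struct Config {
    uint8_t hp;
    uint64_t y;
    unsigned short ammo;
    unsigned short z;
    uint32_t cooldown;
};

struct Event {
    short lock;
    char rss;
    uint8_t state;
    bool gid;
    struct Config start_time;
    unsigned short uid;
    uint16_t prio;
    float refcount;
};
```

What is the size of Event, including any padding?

40

Config: @0: hp [1B, align 1] → 1; +7 pad (align 8); @8: y [8B, align 8] → 16; @16: ammo [2B, align 2] → 18; @18: z [2B, align 2] → 20; @20: cooldown [4B, align 4] → 24; size 24, align 8
@0: lock [2B, align 2] → 2
@2: rss [1B, align 1] → 3
@3: state [1B, align 1] → 4
@4: gid [1B, align 1] → 5
+3 pad (align 8)
@8: start_time [24B, align 8] → 32
@32: uid [2B, align 2] → 34
@34: prio [2B, align 2] → 36
@36: refcount [4B, align 4] → 40
size 40, align 8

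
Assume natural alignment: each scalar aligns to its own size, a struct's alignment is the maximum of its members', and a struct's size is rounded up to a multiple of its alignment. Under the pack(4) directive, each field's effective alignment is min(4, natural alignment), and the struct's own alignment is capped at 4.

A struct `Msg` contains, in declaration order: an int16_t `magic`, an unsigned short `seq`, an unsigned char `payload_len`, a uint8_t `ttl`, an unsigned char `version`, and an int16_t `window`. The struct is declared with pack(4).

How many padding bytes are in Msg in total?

@0: magic [2B, align 2] → 2
@2: seq [2B, align 2] → 4
@4: payload_len [1B, align 1] → 5
@5: ttl [1B, align 1] → 6
@6: version [1B, align 1] → 7
+1 pad (align 2)
@8: window [2B, align 2] → 10
size 10, align 2
data bytes 9, size 10 → padding 1

1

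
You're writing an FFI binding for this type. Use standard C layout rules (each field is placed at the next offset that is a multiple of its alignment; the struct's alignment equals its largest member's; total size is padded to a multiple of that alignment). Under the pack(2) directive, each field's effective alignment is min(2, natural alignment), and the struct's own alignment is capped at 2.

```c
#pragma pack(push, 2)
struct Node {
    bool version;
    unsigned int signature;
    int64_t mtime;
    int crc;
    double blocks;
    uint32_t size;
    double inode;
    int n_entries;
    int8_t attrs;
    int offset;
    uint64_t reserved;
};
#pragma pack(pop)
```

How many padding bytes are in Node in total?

@0: version [1B, align 1] → 1
+1 pad (align 2)
@2: signature [4B, align 2] → 6
@6: mtime [8B, align 2] → 14
@14: crc [4B, align 2] → 18
@18: blocks [8B, align 2] → 26
@26: size [4B, align 2] → 30
@30: inode [8B, align 2] → 38
@38: n_entries [4B, align 2] → 42
@42: attrs [1B, align 1] → 43
+1 pad (align 2)
@44: offset [4B, align 2] → 48
@48: reserved [8B, align 2] → 56
size 56, align 2
data bytes 54, size 56 → padding 2

2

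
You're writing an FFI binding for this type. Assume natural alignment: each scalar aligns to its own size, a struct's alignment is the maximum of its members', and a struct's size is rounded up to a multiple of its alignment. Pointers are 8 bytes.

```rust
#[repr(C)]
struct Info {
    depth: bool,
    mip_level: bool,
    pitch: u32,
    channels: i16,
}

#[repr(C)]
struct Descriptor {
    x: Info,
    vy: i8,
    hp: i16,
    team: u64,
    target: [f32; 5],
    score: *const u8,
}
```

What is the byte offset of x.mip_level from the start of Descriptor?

Info: 0..1  depth  (1B, 1-aligned); 1..2  mip_level  (1B, 1-aligned); 2..4  -- padding (2B); 4..8  pitch  (4B, 4-aligned); 8..10  channels  (2B, 2-aligned); 10..12  -- tail padding (2B); sizeof = 12, alignof = 4
0..12  x  (12B, 4-aligned)
within Info: mip_level at 1
0 + 1 = 1

1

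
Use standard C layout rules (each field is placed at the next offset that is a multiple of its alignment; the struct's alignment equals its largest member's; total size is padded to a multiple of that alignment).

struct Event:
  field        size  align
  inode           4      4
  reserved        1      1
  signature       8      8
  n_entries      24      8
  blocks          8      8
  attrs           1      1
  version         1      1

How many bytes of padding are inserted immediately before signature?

3

@0: inode [4B, align 4] → 4
@4: reserved [1B, align 1] → 5
+3 pad (align 8)
@8: signature [8B, align 8] → 16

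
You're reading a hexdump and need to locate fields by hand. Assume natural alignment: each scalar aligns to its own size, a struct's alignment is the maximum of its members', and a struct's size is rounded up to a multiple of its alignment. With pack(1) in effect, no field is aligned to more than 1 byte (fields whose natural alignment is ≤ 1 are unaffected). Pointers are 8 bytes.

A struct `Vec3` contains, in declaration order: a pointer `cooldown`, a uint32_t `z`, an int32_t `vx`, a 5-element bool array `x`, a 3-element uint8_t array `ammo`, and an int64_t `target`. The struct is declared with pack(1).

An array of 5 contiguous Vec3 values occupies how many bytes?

0..8  cooldown  (8B, 1-aligned)
8..12  z  (4B, 1-aligned)
12..16  vx  (4B, 1-aligned)
16..21  x  (5B, 1-aligned)
21..24  ammo  (3B, 1-aligned)
24..32  target  (8B, 1-aligned)
sizeof = 32, alignof = 1
array of 5: 5 × 32 = 160

160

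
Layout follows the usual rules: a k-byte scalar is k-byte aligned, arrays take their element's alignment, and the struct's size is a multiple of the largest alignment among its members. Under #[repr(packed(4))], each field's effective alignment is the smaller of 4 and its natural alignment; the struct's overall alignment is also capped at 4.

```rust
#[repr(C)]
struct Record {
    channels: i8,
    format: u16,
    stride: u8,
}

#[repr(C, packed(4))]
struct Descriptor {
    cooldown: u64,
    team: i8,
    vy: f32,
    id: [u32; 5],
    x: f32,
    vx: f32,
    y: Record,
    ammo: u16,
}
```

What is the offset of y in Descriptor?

44

Record: @0: channels [1B, align 1] → 1; +1 pad (align 2); @2: format [2B, align 2] → 4; @4: stride [1B, align 1] → 5; +1 tail pad (align 2); size 6, align 2
@0: cooldown [8B, align 4] → 8
@8: team [1B, align 1] → 9
+3 pad (align 4)
@12: vy [4B, align 4] → 16
@16: id [20B, align 4] → 36
@36: x [4B, align 4] → 40
@40: vx [4B, align 4] → 44
@44: y [6B, align 2] → 50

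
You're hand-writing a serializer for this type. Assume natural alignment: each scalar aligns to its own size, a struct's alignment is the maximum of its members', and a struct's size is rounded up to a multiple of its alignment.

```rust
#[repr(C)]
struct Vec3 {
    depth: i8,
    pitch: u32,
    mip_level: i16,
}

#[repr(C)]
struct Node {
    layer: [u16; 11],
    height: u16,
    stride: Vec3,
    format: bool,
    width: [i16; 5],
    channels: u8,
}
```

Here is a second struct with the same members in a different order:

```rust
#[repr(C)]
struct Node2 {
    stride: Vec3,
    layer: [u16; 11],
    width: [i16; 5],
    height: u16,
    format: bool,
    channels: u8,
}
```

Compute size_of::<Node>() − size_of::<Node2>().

Vec3: @0: depth [1B, align 1] → 1; +3 pad (align 4); @4: pitch [4B, align 4] → 8; @8: mip_level [2B, align 2] → 10; +2 tail pad (align 4); size 12, align 4
@0: layer [22B, align 2] → 22
@22: height [2B, align 2] → 24
@24: stride [12B, align 4] → 36
@36: format [1B, align 1] → 37
+1 pad (align 2)
@38: width [10B, align 2] → 48
@48: channels [1B, align 1] → 49
+3 tail pad (align 4)
size 52, align 4
— Node2 —
@0: stride [12B, align 4] → 12
@12: layer [22B, align 2] → 34
@34: width [10B, align 2] → 44
@44: height [2B, align 2] → 46
@46: format [1B, align 1] → 47
@47: channels [1B, align 1] → 48
size 48, align 4
52 − 48 = 4

4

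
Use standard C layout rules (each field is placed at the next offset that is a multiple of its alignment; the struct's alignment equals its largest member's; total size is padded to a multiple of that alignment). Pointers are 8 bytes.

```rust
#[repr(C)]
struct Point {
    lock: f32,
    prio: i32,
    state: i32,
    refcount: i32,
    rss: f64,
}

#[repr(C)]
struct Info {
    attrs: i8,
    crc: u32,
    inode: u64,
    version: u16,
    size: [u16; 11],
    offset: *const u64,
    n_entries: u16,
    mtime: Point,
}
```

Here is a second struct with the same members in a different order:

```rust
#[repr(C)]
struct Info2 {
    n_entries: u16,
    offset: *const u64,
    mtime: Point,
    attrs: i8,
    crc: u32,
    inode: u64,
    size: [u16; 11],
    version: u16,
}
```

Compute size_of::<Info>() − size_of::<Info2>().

0

Point: 0..4  lock  (4B, 4-aligned); 4..8  prio  (4B, 4-aligned); 8..12  state  (4B, 4-aligned); 12..16  refcount  (4B, 4-aligned); 16..24  rss  (8B, 8-aligned); sizeof = 24, alignof = 8
0..1  attrs  (1B, 1-aligned)
1..4  -- padding (3B)
4..8  crc  (4B, 4-aligned)
8..16  inode  (8B, 8-aligned)
16..18  version  (2B, 2-aligned)
18..40  size  (22B, 2-aligned)
40..48  offset  (8B, 8-aligned)
48..50  n_entries  (2B, 2-aligned)
50..56  -- padding (6B)
56..80  mtime  (24B, 8-aligned)
sizeof = 80, alignof = 8
— Info2 —
0..2  n_entries  (2B, 2-aligned)
2..8  -- padding (6B)
8..16  offset  (8B, 8-aligned)
16..40  mtime  (24B, 8-aligned)
40..41  attrs  (1B, 1-aligned)
41..44  -- padding (3B)
44..48  crc  (4B, 4-aligned)
48..56  inode  (8B, 8-aligned)
56..78  size  (22B, 2-aligned)
78..80  version  (2B, 2-aligned)
sizeof = 80, alignof = 8
80 − 80 = 0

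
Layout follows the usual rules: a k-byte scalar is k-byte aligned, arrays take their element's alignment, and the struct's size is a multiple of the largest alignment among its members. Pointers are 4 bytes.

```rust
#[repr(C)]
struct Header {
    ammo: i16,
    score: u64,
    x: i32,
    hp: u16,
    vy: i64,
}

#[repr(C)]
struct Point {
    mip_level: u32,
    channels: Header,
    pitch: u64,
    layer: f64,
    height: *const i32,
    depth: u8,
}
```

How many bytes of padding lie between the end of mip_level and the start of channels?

Header: 0..2  ammo  (2B, 2-aligned); 2..8  -- padding (6B); 8..16  score  (8B, 8-aligned); 16..20  x  (4B, 4-aligned); 20..22  hp  (2B, 2-aligned); 22..24  -- padding (2B); 24..32  vy  (8B, 8-aligned); sizeof = 32, alignof = 8
0..4  mip_level  (4B, 4-aligned)
4..8  -- padding (4B)
8..40  channels  (32B, 8-aligned)

4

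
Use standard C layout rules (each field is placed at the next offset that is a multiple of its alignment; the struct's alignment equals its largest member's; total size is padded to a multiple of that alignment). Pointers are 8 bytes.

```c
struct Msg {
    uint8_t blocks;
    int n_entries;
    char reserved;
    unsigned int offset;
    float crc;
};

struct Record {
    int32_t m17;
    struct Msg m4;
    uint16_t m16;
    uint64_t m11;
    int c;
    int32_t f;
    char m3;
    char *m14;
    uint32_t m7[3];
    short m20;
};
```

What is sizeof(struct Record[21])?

Msg: @0: blocks [1B, align 1] → 1; +3 pad (align 4); @4: n_entries [4B, align 4] → 8; @8: reserved [1B, align 1] → 9; +3 pad (align 4); @12: offset [4B, align 4] → 16; @16: crc [4B, align 4] → 20; size 20, align 4
@0: m17 [4B, align 4] → 4
@4: m4 [20B, align 4] → 24
@24: m16 [2B, align 2] → 26
+6 pad (align 8)
@32: m11 [8B, align 8] → 40
@40: c [4B, align 4] → 44
@44: f [4B, align 4] → 48
@48: m3 [1B, align 1] → 49
+7 pad (align 8)
@56: m14 [8B, align 8] → 64
@64: m7 [12B, align 4] → 76
@76: m20 [2B, align 2] → 78
+2 tail pad (align 8)
size 80, align 8
array of 21: 21 × 80 = 1680

1680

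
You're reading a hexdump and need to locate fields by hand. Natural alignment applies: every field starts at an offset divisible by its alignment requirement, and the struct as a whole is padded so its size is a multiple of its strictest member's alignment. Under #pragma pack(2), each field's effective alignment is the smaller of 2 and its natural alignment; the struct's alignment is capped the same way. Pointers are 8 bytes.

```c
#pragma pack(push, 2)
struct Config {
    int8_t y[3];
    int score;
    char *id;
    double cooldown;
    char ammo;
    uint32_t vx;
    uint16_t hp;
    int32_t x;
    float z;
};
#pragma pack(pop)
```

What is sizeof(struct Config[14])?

560

y at 0 (size 3, align 1) → ends 3
pad 1 to align 2 for score
score at 4 (size 4, align 2) → ends 8
id at 8 (size 8, align 2) → ends 16
cooldown at 16 (size 8, align 2) → ends 24
ammo at 24 (size 1, align 1) → ends 25
pad 1 to align 2 for vx
vx at 26 (size 4, align 2) → ends 30
hp at 30 (size 2, align 2) → ends 32
x at 32 (size 4, align 2) → ends 36
z at 36 (size 4, align 2) → ends 40
total 40 bytes, alignment 2
array of 14: 14 × 40 = 560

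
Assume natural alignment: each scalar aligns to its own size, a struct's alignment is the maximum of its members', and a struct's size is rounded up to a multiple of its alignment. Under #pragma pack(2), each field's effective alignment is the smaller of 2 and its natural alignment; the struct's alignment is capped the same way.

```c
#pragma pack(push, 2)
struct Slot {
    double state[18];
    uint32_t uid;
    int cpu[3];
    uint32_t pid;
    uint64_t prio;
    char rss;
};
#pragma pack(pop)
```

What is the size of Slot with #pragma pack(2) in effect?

0..144  state  (144B, 2-aligned)
144..148  uid  (4B, 2-aligned)
148..160  cpu  (12B, 2-aligned)
160..164  pid  (4B, 2-aligned)
164..172  prio  (8B, 2-aligned)
172..173  rss  (1B, 1-aligned)
173..174  -- tail padding (1B)
sizeof = 174, alignof = 2

174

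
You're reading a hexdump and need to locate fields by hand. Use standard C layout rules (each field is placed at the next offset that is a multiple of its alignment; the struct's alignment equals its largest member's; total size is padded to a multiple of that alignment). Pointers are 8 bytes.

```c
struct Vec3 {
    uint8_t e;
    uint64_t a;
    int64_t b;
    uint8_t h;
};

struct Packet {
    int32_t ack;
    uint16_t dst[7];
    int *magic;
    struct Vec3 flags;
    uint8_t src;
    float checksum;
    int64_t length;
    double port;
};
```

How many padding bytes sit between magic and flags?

Vec3: 0..1  e  (1B, 1-aligned); 1..8  -- padding (7B); 8..16  a  (8B, 8-aligned); 16..24  b  (8B, 8-aligned); 24..25  h  (1B, 1-aligned); 25..32  -- tail padding (7B); sizeof = 32, alignof = 8
0..4  ack  (4B, 4-aligned)
4..18  dst  (14B, 2-aligned)
18..24  -- padding (6B)
24..32  magic  (8B, 8-aligned)
32..64  flags  (32B, 8-aligned)

0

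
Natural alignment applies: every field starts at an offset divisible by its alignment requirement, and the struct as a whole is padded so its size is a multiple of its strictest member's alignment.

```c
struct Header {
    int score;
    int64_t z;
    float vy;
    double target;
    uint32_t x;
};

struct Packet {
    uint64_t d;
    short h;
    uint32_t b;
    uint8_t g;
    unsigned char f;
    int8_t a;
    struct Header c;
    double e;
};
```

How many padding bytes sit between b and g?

0

Header: 0..4  score  (4B, 4-aligned); 4..8  -- padding (4B); 8..16  z  (8B, 8-aligned); 16..20  vy  (4B, 4-aligned); 20..24  -- padding (4B); 24..32  target  (8B, 8-aligned); 32..36  x  (4B, 4-aligned); 36..40  -- tail padding (4B); sizeof = 40, alignof = 8
0..8  d  (8B, 8-aligned)
8..10  h  (2B, 2-aligned)
10..12  -- padding (2B)
12..16  b  (4B, 4-aligned)
16..17  g  (1B, 1-aligned)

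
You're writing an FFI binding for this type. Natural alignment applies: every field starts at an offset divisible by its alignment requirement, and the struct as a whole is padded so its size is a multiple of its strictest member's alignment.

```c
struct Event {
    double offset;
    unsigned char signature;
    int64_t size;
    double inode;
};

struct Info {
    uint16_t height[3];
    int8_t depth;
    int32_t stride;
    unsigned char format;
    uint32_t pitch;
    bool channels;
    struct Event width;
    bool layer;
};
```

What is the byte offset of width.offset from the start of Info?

Event: 0..8  offset  (8B, 8-aligned); 8..9  signature  (1B, 1-aligned); 9..16  -- padding (7B); 16..24  size  (8B, 8-aligned); 24..32  inode  (8B, 8-aligned); sizeof = 32, alignof = 8
0..6  height  (6B, 2-aligned)
6..7  depth  (1B, 1-aligned)
7..8  -- padding (1B)
8..12  stride  (4B, 4-aligned)
12..13  format  (1B, 1-aligned)
13..16  -- padding (3B)
16..20  pitch  (4B, 4-aligned)
20..21  channels  (1B, 1-aligned)
21..24  -- padding (3B)
24..56  width  (32B, 8-aligned)
within Event: offset at 0
24 + 0 = 24

24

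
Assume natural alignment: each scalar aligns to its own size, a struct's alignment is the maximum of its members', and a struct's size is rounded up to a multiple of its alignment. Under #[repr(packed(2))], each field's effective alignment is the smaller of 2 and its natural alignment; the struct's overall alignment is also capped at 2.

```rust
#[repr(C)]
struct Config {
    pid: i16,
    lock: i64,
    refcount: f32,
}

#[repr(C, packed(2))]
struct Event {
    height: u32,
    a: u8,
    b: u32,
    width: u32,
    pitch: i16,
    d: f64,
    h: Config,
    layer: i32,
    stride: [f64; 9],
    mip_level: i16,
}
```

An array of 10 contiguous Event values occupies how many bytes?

Config: pid at 0 (size 2, align 2) → ends 2; pad 6 to align 8 for lock; lock at 8 (size 8, align 8) → ends 16; refcount at 16 (size 4, align 4) → ends 20; tail pad 4 to reach multiple of 8; total 24 bytes, alignment 8
height at 0 (size 4, align 2) → ends 4
a at 4 (size 1, align 1) → ends 5
pad 1 to align 2 for b
b at 6 (size 4, align 2) → ends 10
width at 10 (size 4, align 2) → ends 14
pitch at 14 (size 2, align 2) → ends 16
d at 16 (size 8, align 2) → ends 24
h at 24 (size 24, align 2) → ends 48
layer at 48 (size 4, align 2) → ends 52
stride at 52 (size 72, align 2) → ends 124
mip_level at 124 (size 2, align 2) → ends 126
total 126 bytes, alignment 2
array of 10: 10 × 126 = 1260

1260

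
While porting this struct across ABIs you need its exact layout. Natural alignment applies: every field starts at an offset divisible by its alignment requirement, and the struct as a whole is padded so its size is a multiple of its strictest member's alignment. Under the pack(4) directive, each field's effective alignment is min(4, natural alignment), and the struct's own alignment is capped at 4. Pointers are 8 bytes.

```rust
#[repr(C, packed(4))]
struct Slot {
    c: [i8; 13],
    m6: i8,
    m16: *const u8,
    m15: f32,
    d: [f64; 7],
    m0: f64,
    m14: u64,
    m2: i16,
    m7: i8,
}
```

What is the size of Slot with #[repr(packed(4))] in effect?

@0: c [13B, align 1] → 13
@13: m6 [1B, align 1] → 14
+2 pad (align 4)
@16: m16 [8B, align 4] → 24
@24: m15 [4B, align 4] → 28
@28: d [56B, align 4] → 84
@84: m0 [8B, align 4] → 92
@92: m14 [8B, align 4] → 100
@100: m2 [2B, align 2] → 102
@102: m7 [1B, align 1] → 103
+1 tail pad (align 4)
size 104, align 4

104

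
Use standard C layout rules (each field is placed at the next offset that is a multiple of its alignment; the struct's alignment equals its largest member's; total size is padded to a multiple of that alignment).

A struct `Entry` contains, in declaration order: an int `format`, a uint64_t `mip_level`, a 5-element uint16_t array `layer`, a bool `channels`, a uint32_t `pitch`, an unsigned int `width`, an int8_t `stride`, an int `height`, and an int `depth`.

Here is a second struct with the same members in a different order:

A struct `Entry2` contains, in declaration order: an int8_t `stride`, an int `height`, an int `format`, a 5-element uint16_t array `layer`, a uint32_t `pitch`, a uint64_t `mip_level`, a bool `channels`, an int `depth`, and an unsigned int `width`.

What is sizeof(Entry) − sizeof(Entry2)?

-8

@0: format [4B, align 4] → 4
+4 pad (align 8)
@8: mip_level [8B, align 8] → 16
@16: layer [10B, align 2] → 26
@26: channels [1B, align 1] → 27
+1 pad (align 4)
@28: pitch [4B, align 4] → 32
@32: width [4B, align 4] → 36
@36: stride [1B, align 1] → 37
+3 pad (align 4)
@40: height [4B, align 4] → 44
@44: depth [4B, align 4] → 48
size 48, align 8
— Entry2 —
@0: stride [1B, align 1] → 1
+3 pad (align 4)
@4: height [4B, align 4] → 8
@8: format [4B, align 4] → 12
@12: layer [10B, align 2] → 22
+2 pad (align 4)
@24: pitch [4B, align 4] → 28
+4 pad (align 8)
@32: mip_level [8B, align 8] → 40
@40: channels [1B, align 1] → 41
+3 pad (align 4)
@44: depth [4B, align 4] → 48
@48: width [4B, align 4] → 52
+4 tail pad (align 8)
size 56, align 8
48 − 56 = -8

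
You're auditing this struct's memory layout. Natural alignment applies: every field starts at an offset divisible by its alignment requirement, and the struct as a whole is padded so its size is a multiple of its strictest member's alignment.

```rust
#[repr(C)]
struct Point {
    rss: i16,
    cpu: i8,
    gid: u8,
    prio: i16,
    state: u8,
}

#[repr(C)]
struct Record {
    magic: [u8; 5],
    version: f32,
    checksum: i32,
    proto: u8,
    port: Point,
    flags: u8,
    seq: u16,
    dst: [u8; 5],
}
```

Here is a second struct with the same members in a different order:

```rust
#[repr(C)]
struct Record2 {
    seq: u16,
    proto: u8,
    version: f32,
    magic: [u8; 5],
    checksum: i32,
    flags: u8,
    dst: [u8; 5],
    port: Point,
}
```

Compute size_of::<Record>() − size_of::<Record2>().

0

Point: 0..2  rss  (2B, 2-aligned); 2..3  cpu  (1B, 1-aligned); 3..4  gid  (1B, 1-aligned); 4..6  prio  (2B, 2-aligned); 6..7  state  (1B, 1-aligned); 7..8  -- tail padding (1B); sizeof = 8, alignof = 2
0..5  magic  (5B, 1-aligned)
5..8  -- padding (3B)
8..12  version  (4B, 4-aligned)
12..16  checksum  (4B, 4-aligned)
16..17  proto  (1B, 1-aligned)
17..18  -- padding (1B)
18..26  port  (8B, 2-aligned)
26..27  flags  (1B, 1-aligned)
27..28  -- padding (1B)
28..30  seq  (2B, 2-aligned)
30..35  dst  (5B, 1-aligned)
35..36  -- tail padding (1B)
sizeof = 36, alignof = 4
— Record2 —
0..2  seq  (2B, 2-aligned)
2..3  proto  (1B, 1-aligned)
3..4  -- padding (1B)
4..8  version  (4B, 4-aligned)
8..13  magic  (5B, 1-aligned)
13..16  -- padding (3B)
16..20  checksum  (4B, 4-aligned)
20..21  flags  (1B, 1-aligned)
21..26  dst  (5B, 1-aligned)
26..34  port  (8B, 2-aligned)
34..36  -- tail padding (2B)
sizeof = 36, alignof = 4
36 − 36 = 0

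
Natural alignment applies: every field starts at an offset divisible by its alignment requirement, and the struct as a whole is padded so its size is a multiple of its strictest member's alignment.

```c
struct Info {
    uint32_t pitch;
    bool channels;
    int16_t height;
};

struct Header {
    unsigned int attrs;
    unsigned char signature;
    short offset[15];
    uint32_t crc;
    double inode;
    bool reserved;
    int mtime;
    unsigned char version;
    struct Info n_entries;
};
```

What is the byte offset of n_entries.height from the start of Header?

66

Info: @0: pitch [4B, align 4] → 4; @4: channels [1B, align 1] → 5; +1 pad (align 2); @6: height [2B, align 2] → 8; size 8, align 4
@0: attrs [4B, align 4] → 4
@4: signature [1B, align 1] → 5
+1 pad (align 2)
@6: offset [30B, align 2] → 36
@36: crc [4B, align 4] → 40
@40: inode [8B, align 8] → 48
@48: reserved [1B, align 1] → 49
+3 pad (align 4)
@52: mtime [4B, align 4] → 56
@56: version [1B, align 1] → 57
+3 pad (align 4)
@60: n_entries [8B, align 4] → 68
within Info: height at 6
60 + 6 = 66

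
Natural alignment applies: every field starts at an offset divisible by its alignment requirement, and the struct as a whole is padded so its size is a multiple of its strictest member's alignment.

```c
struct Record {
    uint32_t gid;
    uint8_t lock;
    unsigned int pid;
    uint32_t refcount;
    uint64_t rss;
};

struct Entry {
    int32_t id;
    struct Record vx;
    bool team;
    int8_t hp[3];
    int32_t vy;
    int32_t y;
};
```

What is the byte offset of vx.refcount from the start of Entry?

20

Record: @0: gid [4B, align 4] → 4; @4: lock [1B, align 1] → 5; +3 pad (align 4); @8: pid [4B, align 4] → 12; @12: refcount [4B, align 4] → 16; @16: rss [8B, align 8] → 24; size 24, align 8
@0: id [4B, align 4] → 4
+4 pad (align 8)
@8: vx [24B, align 8] → 32
within Record: refcount at 12
8 + 12 = 20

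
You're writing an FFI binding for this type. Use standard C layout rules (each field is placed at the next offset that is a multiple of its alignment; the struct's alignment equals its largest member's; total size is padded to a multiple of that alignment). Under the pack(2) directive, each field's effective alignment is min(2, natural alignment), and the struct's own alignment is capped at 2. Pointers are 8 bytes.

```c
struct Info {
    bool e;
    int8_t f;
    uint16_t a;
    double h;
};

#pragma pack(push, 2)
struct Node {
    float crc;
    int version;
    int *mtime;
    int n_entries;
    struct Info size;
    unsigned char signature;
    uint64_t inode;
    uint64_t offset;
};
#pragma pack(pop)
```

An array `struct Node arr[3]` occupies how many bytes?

Info: 0..1  e  (1B, 1-aligned); 1..2  f  (1B, 1-aligned); 2..4  a  (2B, 2-aligned); 4..8  -- padding (4B); 8..16  h  (8B, 8-aligned); sizeof = 16, alignof = 8
0..4  crc  (4B, 2-aligned)
4..8  version  (4B, 2-aligned)
8..16  mtime  (8B, 2-aligned)
16..20  n_entries  (4B, 2-aligned)
20..36  size  (16B, 2-aligned)
36..37  signature  (1B, 1-aligned)
37..38  -- padding (1B)
38..46  inode  (8B, 2-aligned)
46..54  offset  (8B, 2-aligned)
sizeof = 54, alignof = 2
array of 3: 3 × 54 = 162

162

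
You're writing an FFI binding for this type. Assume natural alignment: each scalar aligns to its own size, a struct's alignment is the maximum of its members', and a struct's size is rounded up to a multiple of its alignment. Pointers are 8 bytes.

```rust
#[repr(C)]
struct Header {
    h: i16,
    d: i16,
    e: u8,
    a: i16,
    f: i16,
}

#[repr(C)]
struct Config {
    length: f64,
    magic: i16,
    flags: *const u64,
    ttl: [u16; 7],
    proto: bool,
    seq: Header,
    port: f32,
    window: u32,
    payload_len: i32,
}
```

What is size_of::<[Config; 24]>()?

1536

Header: @0: h [2B, align 2] → 2; @2: d [2B, align 2] → 4; @4: e [1B, align 1] → 5; +1 pad (align 2); @6: a [2B, align 2] → 8; @8: f [2B, align 2] → 10; size 10, align 2
@0: length [8B, align 8] → 8
@8: magic [2B, align 2] → 10
+6 pad (align 8)
@16: flags [8B, align 8] → 24
@24: ttl [14B, align 2] → 38
@38: proto [1B, align 1] → 39
+1 pad (align 2)
@40: seq [10B, align 2] → 50
+2 pad (align 4)
@52: port [4B, align 4] → 56
@56: window [4B, align 4] → 60
@60: payload_len [4B, align 4] → 64
size 64, align 8
array of 24: 24 × 64 = 1536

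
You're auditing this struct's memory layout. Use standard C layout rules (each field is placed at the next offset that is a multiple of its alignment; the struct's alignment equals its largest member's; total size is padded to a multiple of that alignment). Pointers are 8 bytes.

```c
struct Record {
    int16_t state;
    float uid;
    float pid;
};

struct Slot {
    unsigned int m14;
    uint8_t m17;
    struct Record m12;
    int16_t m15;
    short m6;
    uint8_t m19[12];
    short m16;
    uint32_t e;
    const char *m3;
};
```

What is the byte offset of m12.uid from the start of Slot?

Record: 0..2  state  (2B, 2-aligned); 2..4  -- padding (2B); 4..8  uid  (4B, 4-aligned); 8..12  pid  (4B, 4-aligned); sizeof = 12, alignof = 4
0..4  m14  (4B, 4-aligned)
4..5  m17  (1B, 1-aligned)
5..8  -- padding (3B)
8..20  m12  (12B, 4-aligned)
within Record: uid at 4
8 + 4 = 12

12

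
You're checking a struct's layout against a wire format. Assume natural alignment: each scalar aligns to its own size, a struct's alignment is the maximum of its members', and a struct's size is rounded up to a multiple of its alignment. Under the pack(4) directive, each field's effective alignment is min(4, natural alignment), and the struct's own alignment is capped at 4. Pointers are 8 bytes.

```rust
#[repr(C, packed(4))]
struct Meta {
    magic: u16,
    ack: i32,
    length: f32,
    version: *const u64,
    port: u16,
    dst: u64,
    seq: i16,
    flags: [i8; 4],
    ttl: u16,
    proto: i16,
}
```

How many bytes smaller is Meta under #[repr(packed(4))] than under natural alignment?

natural layout:
  magic at 0 (size 2, align 2) → ends 2
  pad 2 to align 4 for ack
  ack at 4 (size 4, align 4) → ends 8
  length at 8 (size 4, align 4) → ends 12
  pad 4 to align 8 for version
  version at 16 (size 8, align 8) → ends 24
  port at 24 (size 2, align 2) → ends 26
  pad 6 to align 8 for dst
  dst at 32 (size 8, align 8) → ends 40
  seq at 40 (size 2, align 2) → ends 42
  flags at 42 (size 4, align 1) → ends 46
  ttl at 46 (size 2, align 2) → ends 48
  proto at 48 (size 2, align 2) → ends 50
  tail pad 6 to reach multiple of 8
  total 56 bytes, alignment 8
packed(4) layout:
  magic at 0 (size 2, align 2) → ends 2
  pad 2 to align 4 for ack
  ack at 4 (size 4, align 4) → ends 8
  length at 8 (size 4, align 4) → ends 12
  version at 12 (size 8, align 4) → ends 20
  port at 20 (size 2, align 2) → ends 22
  pad 2 to align 4 for dst
  dst at 24 (size 8, align 4) → ends 32
  seq at 32 (size 2, align 2) → ends 34
  flags at 34 (size 4, align 1) → ends 38
  ttl at 38 (size 2, align 2) → ends 40
  proto at 40 (size 2, align 2) → ends 42
  tail pad 2 to reach multiple of 4
  total 44 bytes, alignment 4
56 − 44 = 12

12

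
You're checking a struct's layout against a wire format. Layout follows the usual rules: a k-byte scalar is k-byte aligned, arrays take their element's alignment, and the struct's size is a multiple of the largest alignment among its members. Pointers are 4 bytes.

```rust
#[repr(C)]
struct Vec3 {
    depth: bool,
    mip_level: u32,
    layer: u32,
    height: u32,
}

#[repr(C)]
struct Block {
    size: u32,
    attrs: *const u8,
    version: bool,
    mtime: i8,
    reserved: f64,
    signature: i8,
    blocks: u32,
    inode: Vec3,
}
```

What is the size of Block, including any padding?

48 bytes

Vec3: 0..1  depth  (1B, 1-aligned); 1..4  -- padding (3B); 4..8  mip_level  (4B, 4-aligned); 8..12  layer  (4B, 4-aligned); 12..16  height  (4B, 4-aligned); sizeof = 16, alignof = 4
0..4  size  (4B, 4-aligned)
4..8  attrs  (4B, 4-aligned)
8..9  version  (1B, 1-aligned)
9..10  mtime  (1B, 1-aligned)
10..16  -- padding (6B)
16..24  reserved  (8B, 8-aligned)
24..25  signature  (1B, 1-aligned)
25..28  -- padding (3B)
28..32  blocks  (4B, 4-aligned)
32..48  inode  (16B, 4-aligned)
sizeof = 48, alignof = 8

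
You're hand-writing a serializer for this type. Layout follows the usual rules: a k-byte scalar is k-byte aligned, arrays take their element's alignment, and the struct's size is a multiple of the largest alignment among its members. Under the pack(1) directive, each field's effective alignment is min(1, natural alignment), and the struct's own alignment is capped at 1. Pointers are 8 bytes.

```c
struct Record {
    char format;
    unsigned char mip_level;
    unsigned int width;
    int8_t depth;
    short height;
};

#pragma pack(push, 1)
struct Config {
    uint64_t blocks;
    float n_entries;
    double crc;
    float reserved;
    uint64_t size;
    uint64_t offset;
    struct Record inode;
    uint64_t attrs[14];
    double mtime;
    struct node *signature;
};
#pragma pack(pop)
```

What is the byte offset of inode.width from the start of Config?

44

Record: @0: format [1B, align 1] → 1; @1: mip_level [1B, align 1] → 2; +2 pad (align 4); @4: width [4B, align 4] → 8; @8: depth [1B, align 1] → 9; +1 pad (align 2); @10: height [2B, align 2] → 12; size 12, align 4
@0: blocks [8B, align 1] → 8
@8: n_entries [4B, align 1] → 12
@12: crc [8B, align 1] → 20
@20: reserved [4B, align 1] → 24
@24: size [8B, align 1] → 32
@32: offset [8B, align 1] → 40
@40: inode [12B, align 1] → 52
within Record: width at 4
40 + 4 = 44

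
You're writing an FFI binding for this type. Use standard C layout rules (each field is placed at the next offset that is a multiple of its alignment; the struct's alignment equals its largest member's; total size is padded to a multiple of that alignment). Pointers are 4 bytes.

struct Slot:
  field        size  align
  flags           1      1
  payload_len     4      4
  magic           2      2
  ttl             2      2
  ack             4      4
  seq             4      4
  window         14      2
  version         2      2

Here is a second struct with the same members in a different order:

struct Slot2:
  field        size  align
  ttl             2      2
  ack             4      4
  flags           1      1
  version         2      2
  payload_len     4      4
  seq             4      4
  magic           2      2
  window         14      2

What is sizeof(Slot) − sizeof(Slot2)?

@0: flags [1B, align 1] → 1
+3 pad (align 4)
@4: payload_len [4B, align 4] → 8
@8: magic [2B, align 2] → 10
@10: ttl [2B, align 2] → 12
@12: ack [4B, align 4] → 16
@16: seq [4B, align 4] → 20
@20: window [14B, align 2] → 34
@34: version [2B, align 2] → 36
size 36, align 4
— Slot2 —
@0: ttl [2B, align 2] → 2
+2 pad (align 4)
@4: ack [4B, align 4] → 8
@8: flags [1B, align 1] → 9
+1 pad (align 2)
@10: version [2B, align 2] → 12
@12: payload_len [4B, align 4] → 16
@16: seq [4B, align 4] → 20
@20: magic [2B, align 2] → 22
@22: window [14B, align 2] → 36
size 36, align 4
36 − 36 = 0

0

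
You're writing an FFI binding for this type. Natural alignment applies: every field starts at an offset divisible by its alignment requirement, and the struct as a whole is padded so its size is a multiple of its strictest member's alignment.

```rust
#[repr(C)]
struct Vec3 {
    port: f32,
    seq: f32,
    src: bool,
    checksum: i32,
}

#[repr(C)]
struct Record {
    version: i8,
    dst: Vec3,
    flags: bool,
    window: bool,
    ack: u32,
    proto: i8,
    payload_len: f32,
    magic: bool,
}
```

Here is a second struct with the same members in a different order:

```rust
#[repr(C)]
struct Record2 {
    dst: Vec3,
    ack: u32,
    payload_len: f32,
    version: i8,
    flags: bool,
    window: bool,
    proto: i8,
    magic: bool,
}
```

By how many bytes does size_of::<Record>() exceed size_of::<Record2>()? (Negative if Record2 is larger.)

8

Vec3: 0..4  port  (4B, 4-aligned); 4..8  seq  (4B, 4-aligned); 8..9  src  (1B, 1-aligned); 9..12  -- padding (3B); 12..16  checksum  (4B, 4-aligned); sizeof = 16, alignof = 4
0..1  version  (1B, 1-aligned)
1..4  -- padding (3B)
4..20  dst  (16B, 4-aligned)
20..21  flags  (1B, 1-aligned)
21..22  window  (1B, 1-aligned)
22..24  -- padding (2B)
24..28  ack  (4B, 4-aligned)
28..29  proto  (1B, 1-aligned)
29..32  -- padding (3B)
32..36  payload_len  (4B, 4-aligned)
36..37  magic  (1B, 1-aligned)
37..40  -- tail padding (3B)
sizeof = 40, alignof = 4
— Record2 —
0..16  dst  (16B, 4-aligned)
16..20  ack  (4B, 4-aligned)
20..24  payload_len  (4B, 4-aligned)
24..25  version  (1B, 1-aligned)
25..26  flags  (1B, 1-aligned)
26..27  window  (1B, 1-aligned)
27..28  proto  (1B, 1-aligned)
28..29  magic  (1B, 1-aligned)
29..32  -- tail padding (3B)
sizeof = 32, alignof = 4
40 − 32 = 8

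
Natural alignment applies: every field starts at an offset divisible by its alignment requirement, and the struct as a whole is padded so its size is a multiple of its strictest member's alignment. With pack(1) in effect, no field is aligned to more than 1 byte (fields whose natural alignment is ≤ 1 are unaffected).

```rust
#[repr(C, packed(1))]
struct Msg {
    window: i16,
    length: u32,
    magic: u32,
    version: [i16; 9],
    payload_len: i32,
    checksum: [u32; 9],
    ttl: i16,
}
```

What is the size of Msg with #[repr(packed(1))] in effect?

70

0..2  window  (2B, 1-aligned)
2..6  length  (4B, 1-aligned)
6..10  magic  (4B, 1-aligned)
10..28  version  (18B, 1-aligned)
28..32  payload_len  (4B, 1-aligned)
32..68  checksum  (36B, 1-aligned)
68..70  ttl  (2B, 1-aligned)
sizeof = 70, alignof = 1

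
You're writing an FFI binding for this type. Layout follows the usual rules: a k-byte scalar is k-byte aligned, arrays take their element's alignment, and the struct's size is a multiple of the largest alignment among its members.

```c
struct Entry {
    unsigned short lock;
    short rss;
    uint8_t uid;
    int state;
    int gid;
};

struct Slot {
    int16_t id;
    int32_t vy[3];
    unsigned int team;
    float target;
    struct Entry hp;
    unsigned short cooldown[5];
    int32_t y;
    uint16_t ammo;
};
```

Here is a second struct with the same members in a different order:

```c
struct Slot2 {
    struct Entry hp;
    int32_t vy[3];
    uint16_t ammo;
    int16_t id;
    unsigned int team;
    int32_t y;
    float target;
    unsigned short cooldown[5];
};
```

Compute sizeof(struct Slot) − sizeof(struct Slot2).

Entry: lock at 0 (size 2, align 2) → ends 2; rss at 2 (size 2, align 2) → ends 4; uid at 4 (size 1, align 1) → ends 5; pad 3 to align 4 for state; state at 8 (size 4, align 4) → ends 12; gid at 12 (size 4, align 4) → ends 16; total 16 bytes, alignment 4
id at 0 (size 2, align 2) → ends 2
pad 2 to align 4 for vy
vy at 4 (size 12, align 4) → ends 16
team at 16 (size 4, align 4) → ends 20
target at 20 (size 4, align 4) → ends 24
hp at 24 (size 16, align 4) → ends 40
cooldown at 40 (size 10, align 2) → ends 50
pad 2 to align 4 for y
y at 52 (size 4, align 4) → ends 56
ammo at 56 (size 2, align 2) → ends 58
tail pad 2 to reach multiple of 4
total 60 bytes, alignment 4
— Slot2 —
hp at 0 (size 16, align 4) → ends 16
vy at 16 (size 12, align 4) → ends 28
ammo at 28 (size 2, align 2) → ends 30
id at 30 (size 2, align 2) → ends 32
team at 32 (size 4, align 4) → ends 36
y at 36 (size 4, align 4) → ends 40
target at 40 (size 4, align 4) → ends 44
cooldown at 44 (size 10, align 2) → ends 54
tail pad 2 to reach multiple of 4
total 56 bytes, alignment 4
60 − 56 = 4

4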